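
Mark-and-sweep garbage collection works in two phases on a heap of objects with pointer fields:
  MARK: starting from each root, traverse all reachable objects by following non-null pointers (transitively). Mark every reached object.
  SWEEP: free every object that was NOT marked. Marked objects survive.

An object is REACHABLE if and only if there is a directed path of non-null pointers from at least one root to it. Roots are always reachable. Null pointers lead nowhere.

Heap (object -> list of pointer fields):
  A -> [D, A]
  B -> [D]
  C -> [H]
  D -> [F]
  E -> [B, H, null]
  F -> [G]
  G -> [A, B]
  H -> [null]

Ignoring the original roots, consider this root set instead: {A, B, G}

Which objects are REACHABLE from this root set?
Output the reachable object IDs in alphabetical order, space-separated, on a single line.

Roots: A B G
Mark A: refs=D A, marked=A
Mark B: refs=D, marked=A B
Mark G: refs=A B, marked=A B G
Mark D: refs=F, marked=A B D G
Mark F: refs=G, marked=A B D F G
Unmarked (collected): C E H

Answer: A B D F G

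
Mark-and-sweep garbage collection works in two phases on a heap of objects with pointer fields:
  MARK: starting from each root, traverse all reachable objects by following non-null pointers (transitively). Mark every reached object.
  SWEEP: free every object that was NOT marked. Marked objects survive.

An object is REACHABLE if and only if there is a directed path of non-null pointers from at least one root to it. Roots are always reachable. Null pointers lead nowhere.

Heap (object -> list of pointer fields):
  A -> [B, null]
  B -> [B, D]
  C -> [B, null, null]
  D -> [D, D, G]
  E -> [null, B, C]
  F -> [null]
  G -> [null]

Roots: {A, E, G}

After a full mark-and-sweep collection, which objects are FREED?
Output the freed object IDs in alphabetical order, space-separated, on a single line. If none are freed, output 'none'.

Answer: F

Derivation:
Roots: A E G
Mark A: refs=B null, marked=A
Mark E: refs=null B C, marked=A E
Mark G: refs=null, marked=A E G
Mark B: refs=B D, marked=A B E G
Mark C: refs=B null null, marked=A B C E G
Mark D: refs=D D G, marked=A B C D E G
Unmarked (collected): F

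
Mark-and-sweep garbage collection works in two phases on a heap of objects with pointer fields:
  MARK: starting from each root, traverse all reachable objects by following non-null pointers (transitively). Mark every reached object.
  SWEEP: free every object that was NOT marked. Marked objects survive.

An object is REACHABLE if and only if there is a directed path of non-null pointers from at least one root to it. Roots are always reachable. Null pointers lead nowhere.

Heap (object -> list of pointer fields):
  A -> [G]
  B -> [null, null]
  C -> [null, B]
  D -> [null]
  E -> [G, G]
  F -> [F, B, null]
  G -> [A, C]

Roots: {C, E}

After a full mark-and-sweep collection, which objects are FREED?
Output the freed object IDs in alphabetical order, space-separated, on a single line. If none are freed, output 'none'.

Roots: C E
Mark C: refs=null B, marked=C
Mark E: refs=G G, marked=C E
Mark B: refs=null null, marked=B C E
Mark G: refs=A C, marked=B C E G
Mark A: refs=G, marked=A B C E G
Unmarked (collected): D F

Answer: D F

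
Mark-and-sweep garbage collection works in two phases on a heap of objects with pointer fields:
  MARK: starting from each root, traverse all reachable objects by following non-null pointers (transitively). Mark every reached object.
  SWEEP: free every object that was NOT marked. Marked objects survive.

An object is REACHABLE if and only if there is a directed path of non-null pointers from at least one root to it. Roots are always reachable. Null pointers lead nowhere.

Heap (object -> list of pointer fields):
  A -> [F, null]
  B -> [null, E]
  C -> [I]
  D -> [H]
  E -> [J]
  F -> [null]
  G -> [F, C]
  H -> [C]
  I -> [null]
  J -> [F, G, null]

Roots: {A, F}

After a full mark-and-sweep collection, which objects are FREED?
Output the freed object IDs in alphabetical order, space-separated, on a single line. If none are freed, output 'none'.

Answer: B C D E G H I J

Derivation:
Roots: A F
Mark A: refs=F null, marked=A
Mark F: refs=null, marked=A F
Unmarked (collected): B C D E G H I J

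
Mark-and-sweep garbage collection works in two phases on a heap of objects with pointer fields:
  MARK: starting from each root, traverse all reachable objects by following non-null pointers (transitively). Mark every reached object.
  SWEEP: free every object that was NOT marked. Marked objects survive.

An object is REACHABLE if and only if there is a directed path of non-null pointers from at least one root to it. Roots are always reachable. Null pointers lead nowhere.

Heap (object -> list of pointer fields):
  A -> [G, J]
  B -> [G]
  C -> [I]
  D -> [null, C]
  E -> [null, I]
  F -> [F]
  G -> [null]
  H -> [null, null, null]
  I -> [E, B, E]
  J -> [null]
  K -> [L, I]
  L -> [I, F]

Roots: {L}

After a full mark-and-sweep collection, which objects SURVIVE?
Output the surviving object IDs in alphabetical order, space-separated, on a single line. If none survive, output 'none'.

Answer: B E F G I L

Derivation:
Roots: L
Mark L: refs=I F, marked=L
Mark I: refs=E B E, marked=I L
Mark F: refs=F, marked=F I L
Mark E: refs=null I, marked=E F I L
Mark B: refs=G, marked=B E F I L
Mark G: refs=null, marked=B E F G I L
Unmarked (collected): A C D H J K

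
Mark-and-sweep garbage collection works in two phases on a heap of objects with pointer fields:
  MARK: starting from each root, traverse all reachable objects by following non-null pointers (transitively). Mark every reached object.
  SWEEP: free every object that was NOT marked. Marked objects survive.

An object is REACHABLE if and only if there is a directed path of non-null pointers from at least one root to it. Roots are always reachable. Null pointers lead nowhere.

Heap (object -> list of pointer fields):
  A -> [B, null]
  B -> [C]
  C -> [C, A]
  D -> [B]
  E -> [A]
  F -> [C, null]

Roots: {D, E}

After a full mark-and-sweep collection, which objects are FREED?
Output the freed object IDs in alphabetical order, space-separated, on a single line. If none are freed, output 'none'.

Roots: D E
Mark D: refs=B, marked=D
Mark E: refs=A, marked=D E
Mark B: refs=C, marked=B D E
Mark A: refs=B null, marked=A B D E
Mark C: refs=C A, marked=A B C D E
Unmarked (collected): F

Answer: F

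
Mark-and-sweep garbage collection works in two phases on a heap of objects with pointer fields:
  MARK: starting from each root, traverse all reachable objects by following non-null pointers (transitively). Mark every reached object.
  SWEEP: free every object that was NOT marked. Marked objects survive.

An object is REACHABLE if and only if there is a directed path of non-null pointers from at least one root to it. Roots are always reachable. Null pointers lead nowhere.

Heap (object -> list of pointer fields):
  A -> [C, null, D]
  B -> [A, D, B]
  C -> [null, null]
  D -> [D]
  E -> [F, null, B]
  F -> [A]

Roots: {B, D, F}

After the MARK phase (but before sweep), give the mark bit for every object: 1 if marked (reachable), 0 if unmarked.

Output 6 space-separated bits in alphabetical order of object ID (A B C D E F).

Roots: B D F
Mark B: refs=A D B, marked=B
Mark D: refs=D, marked=B D
Mark F: refs=A, marked=B D F
Mark A: refs=C null D, marked=A B D F
Mark C: refs=null null, marked=A B C D F
Unmarked (collected): E

Answer: 1 1 1 1 0 1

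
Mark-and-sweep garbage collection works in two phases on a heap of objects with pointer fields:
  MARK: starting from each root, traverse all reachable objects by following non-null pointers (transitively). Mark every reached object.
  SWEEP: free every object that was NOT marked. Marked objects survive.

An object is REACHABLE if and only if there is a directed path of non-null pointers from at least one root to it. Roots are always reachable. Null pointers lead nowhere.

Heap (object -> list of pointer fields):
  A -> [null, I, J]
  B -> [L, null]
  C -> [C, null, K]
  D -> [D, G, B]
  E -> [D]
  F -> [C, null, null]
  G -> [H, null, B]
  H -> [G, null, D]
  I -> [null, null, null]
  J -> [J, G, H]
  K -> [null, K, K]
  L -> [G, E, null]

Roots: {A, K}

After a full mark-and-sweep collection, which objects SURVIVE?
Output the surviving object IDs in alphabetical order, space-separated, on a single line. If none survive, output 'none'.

Answer: A B D E G H I J K L

Derivation:
Roots: A K
Mark A: refs=null I J, marked=A
Mark K: refs=null K K, marked=A K
Mark I: refs=null null null, marked=A I K
Mark J: refs=J G H, marked=A I J K
Mark G: refs=H null B, marked=A G I J K
Mark H: refs=G null D, marked=A G H I J K
Mark B: refs=L null, marked=A B G H I J K
Mark D: refs=D G B, marked=A B D G H I J K
Mark L: refs=G E null, marked=A B D G H I J K L
Mark E: refs=D, marked=A B D E G H I J K L
Unmarked (collected): C F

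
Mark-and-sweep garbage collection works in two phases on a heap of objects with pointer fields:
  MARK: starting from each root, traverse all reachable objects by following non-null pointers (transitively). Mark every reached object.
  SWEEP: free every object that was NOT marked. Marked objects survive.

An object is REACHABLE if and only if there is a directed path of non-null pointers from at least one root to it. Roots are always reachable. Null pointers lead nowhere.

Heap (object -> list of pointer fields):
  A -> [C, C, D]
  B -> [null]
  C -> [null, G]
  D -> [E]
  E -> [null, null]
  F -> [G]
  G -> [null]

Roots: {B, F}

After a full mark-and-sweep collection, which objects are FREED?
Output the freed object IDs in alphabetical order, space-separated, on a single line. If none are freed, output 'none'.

Answer: A C D E

Derivation:
Roots: B F
Mark B: refs=null, marked=B
Mark F: refs=G, marked=B F
Mark G: refs=null, marked=B F G
Unmarked (collected): A C D E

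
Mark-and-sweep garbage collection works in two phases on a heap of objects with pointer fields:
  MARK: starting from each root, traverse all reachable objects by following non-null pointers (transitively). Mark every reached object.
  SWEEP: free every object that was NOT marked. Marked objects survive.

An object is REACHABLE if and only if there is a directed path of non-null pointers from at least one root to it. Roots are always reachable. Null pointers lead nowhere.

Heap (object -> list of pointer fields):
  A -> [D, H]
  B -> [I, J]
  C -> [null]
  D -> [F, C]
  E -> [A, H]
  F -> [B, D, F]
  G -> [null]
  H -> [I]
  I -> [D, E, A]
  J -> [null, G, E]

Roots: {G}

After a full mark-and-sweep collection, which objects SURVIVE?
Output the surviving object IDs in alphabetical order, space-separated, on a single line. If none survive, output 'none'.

Roots: G
Mark G: refs=null, marked=G
Unmarked (collected): A B C D E F H I J

Answer: G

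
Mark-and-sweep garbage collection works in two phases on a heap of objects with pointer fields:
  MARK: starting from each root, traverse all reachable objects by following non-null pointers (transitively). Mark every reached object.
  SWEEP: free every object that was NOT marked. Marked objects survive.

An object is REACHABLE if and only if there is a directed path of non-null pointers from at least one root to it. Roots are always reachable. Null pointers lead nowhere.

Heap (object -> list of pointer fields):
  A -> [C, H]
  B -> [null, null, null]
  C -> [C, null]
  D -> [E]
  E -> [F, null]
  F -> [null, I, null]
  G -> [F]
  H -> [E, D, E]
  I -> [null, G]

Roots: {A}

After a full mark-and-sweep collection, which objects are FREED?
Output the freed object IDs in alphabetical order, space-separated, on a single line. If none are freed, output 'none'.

Answer: B

Derivation:
Roots: A
Mark A: refs=C H, marked=A
Mark C: refs=C null, marked=A C
Mark H: refs=E D E, marked=A C H
Mark E: refs=F null, marked=A C E H
Mark D: refs=E, marked=A C D E H
Mark F: refs=null I null, marked=A C D E F H
Mark I: refs=null G, marked=A C D E F H I
Mark G: refs=F, marked=A C D E F G H I
Unmarked (collected): B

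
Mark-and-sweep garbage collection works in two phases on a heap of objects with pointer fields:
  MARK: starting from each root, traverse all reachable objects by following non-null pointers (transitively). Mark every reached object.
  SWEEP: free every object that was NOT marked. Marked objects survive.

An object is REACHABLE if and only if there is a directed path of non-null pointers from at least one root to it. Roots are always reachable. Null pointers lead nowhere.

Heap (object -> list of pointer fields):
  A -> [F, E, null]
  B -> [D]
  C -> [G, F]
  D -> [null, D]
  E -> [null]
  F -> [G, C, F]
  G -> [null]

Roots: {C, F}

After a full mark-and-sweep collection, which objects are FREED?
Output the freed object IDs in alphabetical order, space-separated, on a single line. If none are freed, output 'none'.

Answer: A B D E

Derivation:
Roots: C F
Mark C: refs=G F, marked=C
Mark F: refs=G C F, marked=C F
Mark G: refs=null, marked=C F G
Unmarked (collected): A B D E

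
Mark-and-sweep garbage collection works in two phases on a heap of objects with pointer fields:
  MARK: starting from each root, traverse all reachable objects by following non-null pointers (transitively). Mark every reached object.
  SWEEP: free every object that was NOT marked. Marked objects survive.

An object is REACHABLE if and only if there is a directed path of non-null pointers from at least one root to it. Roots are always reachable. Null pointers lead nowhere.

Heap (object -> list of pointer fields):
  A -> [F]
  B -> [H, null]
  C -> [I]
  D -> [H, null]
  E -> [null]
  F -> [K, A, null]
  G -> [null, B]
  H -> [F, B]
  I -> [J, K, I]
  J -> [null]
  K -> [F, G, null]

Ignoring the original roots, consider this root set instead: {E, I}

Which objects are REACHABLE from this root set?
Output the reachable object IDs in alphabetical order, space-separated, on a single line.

Answer: A B E F G H I J K

Derivation:
Roots: E I
Mark E: refs=null, marked=E
Mark I: refs=J K I, marked=E I
Mark J: refs=null, marked=E I J
Mark K: refs=F G null, marked=E I J K
Mark F: refs=K A null, marked=E F I J K
Mark G: refs=null B, marked=E F G I J K
Mark A: refs=F, marked=A E F G I J K
Mark B: refs=H null, marked=A B E F G I J K
Mark H: refs=F B, marked=A B E F G H I J K
Unmarked (collected): C D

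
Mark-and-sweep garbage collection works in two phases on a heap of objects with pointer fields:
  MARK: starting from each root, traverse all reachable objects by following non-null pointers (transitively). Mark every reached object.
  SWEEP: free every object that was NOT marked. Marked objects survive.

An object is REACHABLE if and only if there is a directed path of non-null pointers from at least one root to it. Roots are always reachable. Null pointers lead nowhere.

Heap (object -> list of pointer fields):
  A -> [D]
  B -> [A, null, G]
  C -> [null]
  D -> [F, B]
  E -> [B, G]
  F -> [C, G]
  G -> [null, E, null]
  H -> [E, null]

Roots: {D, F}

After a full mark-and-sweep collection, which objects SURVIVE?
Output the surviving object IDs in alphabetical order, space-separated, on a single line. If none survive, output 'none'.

Answer: A B C D E F G

Derivation:
Roots: D F
Mark D: refs=F B, marked=D
Mark F: refs=C G, marked=D F
Mark B: refs=A null G, marked=B D F
Mark C: refs=null, marked=B C D F
Mark G: refs=null E null, marked=B C D F G
Mark A: refs=D, marked=A B C D F G
Mark E: refs=B G, marked=A B C D E F G
Unmarked (collected): H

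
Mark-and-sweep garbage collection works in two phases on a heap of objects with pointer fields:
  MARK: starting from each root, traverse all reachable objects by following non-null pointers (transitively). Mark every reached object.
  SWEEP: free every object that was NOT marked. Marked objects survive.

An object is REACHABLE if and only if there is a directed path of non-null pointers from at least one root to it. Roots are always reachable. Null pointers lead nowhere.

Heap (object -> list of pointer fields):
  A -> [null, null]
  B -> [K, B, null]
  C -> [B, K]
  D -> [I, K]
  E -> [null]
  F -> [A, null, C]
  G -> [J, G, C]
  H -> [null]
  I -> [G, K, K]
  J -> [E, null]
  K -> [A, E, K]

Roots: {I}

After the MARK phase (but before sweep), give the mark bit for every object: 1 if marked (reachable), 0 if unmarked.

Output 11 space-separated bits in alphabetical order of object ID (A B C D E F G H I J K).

Answer: 1 1 1 0 1 0 1 0 1 1 1

Derivation:
Roots: I
Mark I: refs=G K K, marked=I
Mark G: refs=J G C, marked=G I
Mark K: refs=A E K, marked=G I K
Mark J: refs=E null, marked=G I J K
Mark C: refs=B K, marked=C G I J K
Mark A: refs=null null, marked=A C G I J K
Mark E: refs=null, marked=A C E G I J K
Mark B: refs=K B null, marked=A B C E G I J K
Unmarked (collected): D F H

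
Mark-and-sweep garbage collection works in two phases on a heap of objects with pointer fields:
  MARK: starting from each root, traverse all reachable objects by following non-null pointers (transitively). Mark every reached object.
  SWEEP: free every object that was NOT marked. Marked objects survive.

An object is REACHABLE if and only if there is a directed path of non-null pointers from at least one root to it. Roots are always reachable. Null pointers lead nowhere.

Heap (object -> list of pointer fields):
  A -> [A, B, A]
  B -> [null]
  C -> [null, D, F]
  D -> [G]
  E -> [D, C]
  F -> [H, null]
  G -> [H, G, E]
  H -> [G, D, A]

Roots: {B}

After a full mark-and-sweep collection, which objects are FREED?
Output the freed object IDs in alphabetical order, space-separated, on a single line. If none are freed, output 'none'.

Answer: A C D E F G H

Derivation:
Roots: B
Mark B: refs=null, marked=B
Unmarked (collected): A C D E F G H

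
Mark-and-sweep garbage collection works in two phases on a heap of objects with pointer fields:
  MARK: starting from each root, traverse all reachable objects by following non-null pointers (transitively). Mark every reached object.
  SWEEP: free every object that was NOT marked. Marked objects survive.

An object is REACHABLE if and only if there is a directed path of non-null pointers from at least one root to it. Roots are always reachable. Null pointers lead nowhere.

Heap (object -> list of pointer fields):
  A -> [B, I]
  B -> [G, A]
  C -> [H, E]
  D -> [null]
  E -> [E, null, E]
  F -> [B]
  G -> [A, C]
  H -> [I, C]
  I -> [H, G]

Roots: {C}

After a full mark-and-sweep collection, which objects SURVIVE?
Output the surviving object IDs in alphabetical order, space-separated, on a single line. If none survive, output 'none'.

Answer: A B C E G H I

Derivation:
Roots: C
Mark C: refs=H E, marked=C
Mark H: refs=I C, marked=C H
Mark E: refs=E null E, marked=C E H
Mark I: refs=H G, marked=C E H I
Mark G: refs=A C, marked=C E G H I
Mark A: refs=B I, marked=A C E G H I
Mark B: refs=G A, marked=A B C E G H I
Unmarked (collected): D F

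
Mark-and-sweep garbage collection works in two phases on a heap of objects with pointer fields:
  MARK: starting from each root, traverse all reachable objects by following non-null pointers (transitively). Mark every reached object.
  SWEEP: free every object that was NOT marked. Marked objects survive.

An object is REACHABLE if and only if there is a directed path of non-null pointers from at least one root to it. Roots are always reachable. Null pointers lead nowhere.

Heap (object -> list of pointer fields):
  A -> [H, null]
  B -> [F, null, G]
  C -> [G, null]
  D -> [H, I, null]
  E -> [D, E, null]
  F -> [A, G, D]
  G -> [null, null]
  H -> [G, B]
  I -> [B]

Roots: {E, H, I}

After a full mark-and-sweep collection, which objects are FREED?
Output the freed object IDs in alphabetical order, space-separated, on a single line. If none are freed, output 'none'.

Roots: E H I
Mark E: refs=D E null, marked=E
Mark H: refs=G B, marked=E H
Mark I: refs=B, marked=E H I
Mark D: refs=H I null, marked=D E H I
Mark G: refs=null null, marked=D E G H I
Mark B: refs=F null G, marked=B D E G H I
Mark F: refs=A G D, marked=B D E F G H I
Mark A: refs=H null, marked=A B D E F G H I
Unmarked (collected): C

Answer: C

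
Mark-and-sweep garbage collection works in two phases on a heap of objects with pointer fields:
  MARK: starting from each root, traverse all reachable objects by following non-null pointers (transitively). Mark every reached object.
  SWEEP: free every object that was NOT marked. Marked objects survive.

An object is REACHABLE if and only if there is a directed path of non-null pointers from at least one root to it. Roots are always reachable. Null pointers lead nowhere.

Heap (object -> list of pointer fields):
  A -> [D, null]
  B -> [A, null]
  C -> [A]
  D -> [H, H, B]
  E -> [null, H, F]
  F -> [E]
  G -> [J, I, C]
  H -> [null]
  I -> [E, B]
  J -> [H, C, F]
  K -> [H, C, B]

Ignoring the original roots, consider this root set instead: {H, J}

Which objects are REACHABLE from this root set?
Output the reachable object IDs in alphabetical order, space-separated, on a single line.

Roots: H J
Mark H: refs=null, marked=H
Mark J: refs=H C F, marked=H J
Mark C: refs=A, marked=C H J
Mark F: refs=E, marked=C F H J
Mark A: refs=D null, marked=A C F H J
Mark E: refs=null H F, marked=A C E F H J
Mark D: refs=H H B, marked=A C D E F H J
Mark B: refs=A null, marked=A B C D E F H J
Unmarked (collected): G I K

Answer: A B C D E F H J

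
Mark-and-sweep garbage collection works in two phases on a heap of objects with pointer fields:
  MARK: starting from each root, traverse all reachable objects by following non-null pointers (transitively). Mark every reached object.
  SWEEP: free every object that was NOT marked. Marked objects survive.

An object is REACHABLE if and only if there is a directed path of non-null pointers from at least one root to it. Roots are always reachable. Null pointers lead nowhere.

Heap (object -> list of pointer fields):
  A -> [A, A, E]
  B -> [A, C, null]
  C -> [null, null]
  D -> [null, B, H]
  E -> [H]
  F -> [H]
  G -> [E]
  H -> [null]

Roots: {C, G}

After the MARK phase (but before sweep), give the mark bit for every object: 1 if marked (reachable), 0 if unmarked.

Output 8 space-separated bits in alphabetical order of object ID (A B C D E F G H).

Roots: C G
Mark C: refs=null null, marked=C
Mark G: refs=E, marked=C G
Mark E: refs=H, marked=C E G
Mark H: refs=null, marked=C E G H
Unmarked (collected): A B D F

Answer: 0 0 1 0 1 0 1 1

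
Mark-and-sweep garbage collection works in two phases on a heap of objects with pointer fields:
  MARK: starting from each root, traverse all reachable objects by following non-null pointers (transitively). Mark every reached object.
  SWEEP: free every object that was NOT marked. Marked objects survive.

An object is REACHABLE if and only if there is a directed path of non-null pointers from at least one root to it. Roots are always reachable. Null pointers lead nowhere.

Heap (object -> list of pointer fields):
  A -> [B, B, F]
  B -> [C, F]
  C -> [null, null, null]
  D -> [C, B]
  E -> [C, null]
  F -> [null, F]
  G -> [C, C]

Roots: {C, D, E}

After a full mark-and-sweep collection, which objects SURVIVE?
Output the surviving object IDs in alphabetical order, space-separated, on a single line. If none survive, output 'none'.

Roots: C D E
Mark C: refs=null null null, marked=C
Mark D: refs=C B, marked=C D
Mark E: refs=C null, marked=C D E
Mark B: refs=C F, marked=B C D E
Mark F: refs=null F, marked=B C D E F
Unmarked (collected): A G

Answer: B C D E F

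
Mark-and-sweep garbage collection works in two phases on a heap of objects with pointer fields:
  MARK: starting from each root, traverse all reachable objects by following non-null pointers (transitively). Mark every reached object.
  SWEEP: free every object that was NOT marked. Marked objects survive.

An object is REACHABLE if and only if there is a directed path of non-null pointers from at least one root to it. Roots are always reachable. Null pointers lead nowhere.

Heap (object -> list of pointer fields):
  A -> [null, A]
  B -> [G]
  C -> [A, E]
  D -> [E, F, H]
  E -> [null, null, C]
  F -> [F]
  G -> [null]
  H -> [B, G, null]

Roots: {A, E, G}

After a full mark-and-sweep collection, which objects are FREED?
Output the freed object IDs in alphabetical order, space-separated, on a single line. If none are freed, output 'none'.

Roots: A E G
Mark A: refs=null A, marked=A
Mark E: refs=null null C, marked=A E
Mark G: refs=null, marked=A E G
Mark C: refs=A E, marked=A C E G
Unmarked (collected): B D F H

Answer: B D F H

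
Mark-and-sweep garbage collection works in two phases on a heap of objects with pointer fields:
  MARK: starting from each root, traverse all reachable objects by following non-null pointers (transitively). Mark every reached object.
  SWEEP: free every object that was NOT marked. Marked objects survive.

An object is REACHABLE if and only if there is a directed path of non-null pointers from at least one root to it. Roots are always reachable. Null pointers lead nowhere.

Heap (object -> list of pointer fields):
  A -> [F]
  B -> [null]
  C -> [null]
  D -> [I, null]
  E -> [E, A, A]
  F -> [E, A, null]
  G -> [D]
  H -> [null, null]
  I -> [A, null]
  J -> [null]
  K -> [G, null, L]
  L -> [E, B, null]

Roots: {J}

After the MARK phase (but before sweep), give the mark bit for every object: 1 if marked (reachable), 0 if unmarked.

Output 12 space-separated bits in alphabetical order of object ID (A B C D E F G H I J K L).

Answer: 0 0 0 0 0 0 0 0 0 1 0 0

Derivation:
Roots: J
Mark J: refs=null, marked=J
Unmarked (collected): A B C D E F G H I K L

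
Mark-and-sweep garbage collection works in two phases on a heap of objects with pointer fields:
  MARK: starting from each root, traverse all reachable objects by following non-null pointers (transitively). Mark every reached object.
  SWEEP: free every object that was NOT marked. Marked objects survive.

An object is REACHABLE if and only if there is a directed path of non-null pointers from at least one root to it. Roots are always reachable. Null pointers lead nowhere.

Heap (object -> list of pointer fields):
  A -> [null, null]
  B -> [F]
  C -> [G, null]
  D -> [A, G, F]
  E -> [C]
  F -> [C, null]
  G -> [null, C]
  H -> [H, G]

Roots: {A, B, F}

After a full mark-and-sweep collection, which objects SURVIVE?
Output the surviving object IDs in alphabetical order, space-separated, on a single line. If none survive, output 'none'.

Roots: A B F
Mark A: refs=null null, marked=A
Mark B: refs=F, marked=A B
Mark F: refs=C null, marked=A B F
Mark C: refs=G null, marked=A B C F
Mark G: refs=null C, marked=A B C F G
Unmarked (collected): D E H

Answer: A B C F G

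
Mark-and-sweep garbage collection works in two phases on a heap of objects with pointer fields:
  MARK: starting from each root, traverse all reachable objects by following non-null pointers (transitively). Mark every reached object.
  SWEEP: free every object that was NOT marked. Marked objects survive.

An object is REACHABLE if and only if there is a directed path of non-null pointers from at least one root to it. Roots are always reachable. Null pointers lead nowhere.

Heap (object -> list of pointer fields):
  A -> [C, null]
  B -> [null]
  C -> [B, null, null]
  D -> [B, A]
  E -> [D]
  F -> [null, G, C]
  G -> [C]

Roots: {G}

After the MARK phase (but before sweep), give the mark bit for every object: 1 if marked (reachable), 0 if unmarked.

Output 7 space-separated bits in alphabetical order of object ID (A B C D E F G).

Answer: 0 1 1 0 0 0 1

Derivation:
Roots: G
Mark G: refs=C, marked=G
Mark C: refs=B null null, marked=C G
Mark B: refs=null, marked=B C G
Unmarked (collected): A D E F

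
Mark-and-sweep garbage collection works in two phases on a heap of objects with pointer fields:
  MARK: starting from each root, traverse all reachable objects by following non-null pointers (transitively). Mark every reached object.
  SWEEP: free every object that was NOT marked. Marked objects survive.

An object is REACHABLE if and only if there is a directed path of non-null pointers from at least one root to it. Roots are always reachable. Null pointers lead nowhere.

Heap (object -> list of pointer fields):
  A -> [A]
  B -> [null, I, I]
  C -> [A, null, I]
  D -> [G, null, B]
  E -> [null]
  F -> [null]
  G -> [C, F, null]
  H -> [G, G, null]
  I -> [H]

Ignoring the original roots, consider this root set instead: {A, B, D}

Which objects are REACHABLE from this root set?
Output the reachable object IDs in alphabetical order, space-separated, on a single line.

Roots: A B D
Mark A: refs=A, marked=A
Mark B: refs=null I I, marked=A B
Mark D: refs=G null B, marked=A B D
Mark I: refs=H, marked=A B D I
Mark G: refs=C F null, marked=A B D G I
Mark H: refs=G G null, marked=A B D G H I
Mark C: refs=A null I, marked=A B C D G H I
Mark F: refs=null, marked=A B C D F G H I
Unmarked (collected): E

Answer: A B C D F G H I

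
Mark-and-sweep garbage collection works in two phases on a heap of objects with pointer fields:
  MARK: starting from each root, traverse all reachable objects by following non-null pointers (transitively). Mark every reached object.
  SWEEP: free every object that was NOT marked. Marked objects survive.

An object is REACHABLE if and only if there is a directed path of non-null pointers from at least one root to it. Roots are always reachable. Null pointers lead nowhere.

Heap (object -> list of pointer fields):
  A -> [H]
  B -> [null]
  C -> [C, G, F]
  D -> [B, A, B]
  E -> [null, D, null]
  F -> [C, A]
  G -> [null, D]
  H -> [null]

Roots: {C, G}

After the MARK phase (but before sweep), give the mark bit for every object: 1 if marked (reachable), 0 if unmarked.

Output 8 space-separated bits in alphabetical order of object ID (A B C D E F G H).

Answer: 1 1 1 1 0 1 1 1

Derivation:
Roots: C G
Mark C: refs=C G F, marked=C
Mark G: refs=null D, marked=C G
Mark F: refs=C A, marked=C F G
Mark D: refs=B A B, marked=C D F G
Mark A: refs=H, marked=A C D F G
Mark B: refs=null, marked=A B C D F G
Mark H: refs=null, marked=A B C D F G H
Unmarked (collected): E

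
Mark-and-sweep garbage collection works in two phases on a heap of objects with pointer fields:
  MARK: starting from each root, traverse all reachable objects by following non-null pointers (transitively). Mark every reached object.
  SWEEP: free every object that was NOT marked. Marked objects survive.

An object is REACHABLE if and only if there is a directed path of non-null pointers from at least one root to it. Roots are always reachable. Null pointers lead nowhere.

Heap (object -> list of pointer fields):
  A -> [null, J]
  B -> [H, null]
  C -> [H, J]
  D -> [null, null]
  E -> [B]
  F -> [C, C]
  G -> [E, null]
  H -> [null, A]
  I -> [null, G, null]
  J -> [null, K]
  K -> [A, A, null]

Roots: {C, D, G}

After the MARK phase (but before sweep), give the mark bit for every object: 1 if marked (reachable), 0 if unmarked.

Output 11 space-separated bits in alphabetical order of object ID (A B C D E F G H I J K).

Roots: C D G
Mark C: refs=H J, marked=C
Mark D: refs=null null, marked=C D
Mark G: refs=E null, marked=C D G
Mark H: refs=null A, marked=C D G H
Mark J: refs=null K, marked=C D G H J
Mark E: refs=B, marked=C D E G H J
Mark A: refs=null J, marked=A C D E G H J
Mark K: refs=A A null, marked=A C D E G H J K
Mark B: refs=H null, marked=A B C D E G H J K
Unmarked (collected): F I

Answer: 1 1 1 1 1 0 1 1 0 1 1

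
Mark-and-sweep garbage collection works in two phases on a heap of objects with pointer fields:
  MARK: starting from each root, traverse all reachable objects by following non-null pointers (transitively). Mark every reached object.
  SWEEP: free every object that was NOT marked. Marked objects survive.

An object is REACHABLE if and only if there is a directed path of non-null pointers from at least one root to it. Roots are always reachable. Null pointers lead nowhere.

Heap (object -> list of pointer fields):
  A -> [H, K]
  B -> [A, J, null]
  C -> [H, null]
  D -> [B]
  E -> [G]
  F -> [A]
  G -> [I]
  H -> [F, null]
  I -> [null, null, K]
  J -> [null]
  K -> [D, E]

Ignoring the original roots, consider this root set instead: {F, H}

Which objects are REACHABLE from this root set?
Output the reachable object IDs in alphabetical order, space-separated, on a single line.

Roots: F H
Mark F: refs=A, marked=F
Mark H: refs=F null, marked=F H
Mark A: refs=H K, marked=A F H
Mark K: refs=D E, marked=A F H K
Mark D: refs=B, marked=A D F H K
Mark E: refs=G, marked=A D E F H K
Mark B: refs=A J null, marked=A B D E F H K
Mark G: refs=I, marked=A B D E F G H K
Mark J: refs=null, marked=A B D E F G H J K
Mark I: refs=null null K, marked=A B D E F G H I J K
Unmarked (collected): C

Answer: A B D E F G H I J K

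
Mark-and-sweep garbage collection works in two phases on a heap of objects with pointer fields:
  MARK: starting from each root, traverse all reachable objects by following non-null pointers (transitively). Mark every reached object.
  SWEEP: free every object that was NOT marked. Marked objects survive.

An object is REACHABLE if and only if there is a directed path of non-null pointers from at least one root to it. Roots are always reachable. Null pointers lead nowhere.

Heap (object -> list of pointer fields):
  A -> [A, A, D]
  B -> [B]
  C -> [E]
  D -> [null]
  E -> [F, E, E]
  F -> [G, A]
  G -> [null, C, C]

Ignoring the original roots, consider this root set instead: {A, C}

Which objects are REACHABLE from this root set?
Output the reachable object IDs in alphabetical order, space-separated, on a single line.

Roots: A C
Mark A: refs=A A D, marked=A
Mark C: refs=E, marked=A C
Mark D: refs=null, marked=A C D
Mark E: refs=F E E, marked=A C D E
Mark F: refs=G A, marked=A C D E F
Mark G: refs=null C C, marked=A C D E F G
Unmarked (collected): B

Answer: A C D E F G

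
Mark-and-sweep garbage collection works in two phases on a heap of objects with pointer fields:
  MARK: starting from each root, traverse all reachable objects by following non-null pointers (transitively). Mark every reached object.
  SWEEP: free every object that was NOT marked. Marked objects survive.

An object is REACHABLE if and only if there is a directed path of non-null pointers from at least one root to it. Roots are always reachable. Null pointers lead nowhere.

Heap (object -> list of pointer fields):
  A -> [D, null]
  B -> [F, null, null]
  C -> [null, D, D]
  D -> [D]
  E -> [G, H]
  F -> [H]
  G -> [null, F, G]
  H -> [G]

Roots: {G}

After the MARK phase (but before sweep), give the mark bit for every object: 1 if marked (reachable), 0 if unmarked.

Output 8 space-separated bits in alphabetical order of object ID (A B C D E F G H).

Answer: 0 0 0 0 0 1 1 1

Derivation:
Roots: G
Mark G: refs=null F G, marked=G
Mark F: refs=H, marked=F G
Mark H: refs=G, marked=F G H
Unmarked (collected): A B C D E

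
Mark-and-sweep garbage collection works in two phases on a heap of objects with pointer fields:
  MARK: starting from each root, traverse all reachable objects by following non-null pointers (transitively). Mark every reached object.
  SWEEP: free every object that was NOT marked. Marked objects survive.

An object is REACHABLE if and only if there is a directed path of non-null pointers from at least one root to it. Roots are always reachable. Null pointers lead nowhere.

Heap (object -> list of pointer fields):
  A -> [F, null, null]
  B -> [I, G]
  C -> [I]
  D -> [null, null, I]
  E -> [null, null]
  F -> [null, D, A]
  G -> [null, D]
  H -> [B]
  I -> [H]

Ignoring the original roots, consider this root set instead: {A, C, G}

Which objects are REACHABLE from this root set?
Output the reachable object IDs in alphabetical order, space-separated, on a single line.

Answer: A B C D F G H I

Derivation:
Roots: A C G
Mark A: refs=F null null, marked=A
Mark C: refs=I, marked=A C
Mark G: refs=null D, marked=A C G
Mark F: refs=null D A, marked=A C F G
Mark I: refs=H, marked=A C F G I
Mark D: refs=null null I, marked=A C D F G I
Mark H: refs=B, marked=A C D F G H I
Mark B: refs=I G, marked=A B C D F G H I
Unmarked (collected): E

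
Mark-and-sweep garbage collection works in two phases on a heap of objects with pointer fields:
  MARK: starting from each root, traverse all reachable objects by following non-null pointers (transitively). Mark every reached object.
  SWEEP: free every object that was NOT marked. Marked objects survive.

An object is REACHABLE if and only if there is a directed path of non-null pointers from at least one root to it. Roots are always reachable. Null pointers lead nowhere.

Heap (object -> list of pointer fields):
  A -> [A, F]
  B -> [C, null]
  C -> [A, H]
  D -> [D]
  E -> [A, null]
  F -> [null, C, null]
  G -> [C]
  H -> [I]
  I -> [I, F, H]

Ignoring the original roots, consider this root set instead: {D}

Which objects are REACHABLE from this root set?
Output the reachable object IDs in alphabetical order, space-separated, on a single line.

Roots: D
Mark D: refs=D, marked=D
Unmarked (collected): A B C E F G H I

Answer: D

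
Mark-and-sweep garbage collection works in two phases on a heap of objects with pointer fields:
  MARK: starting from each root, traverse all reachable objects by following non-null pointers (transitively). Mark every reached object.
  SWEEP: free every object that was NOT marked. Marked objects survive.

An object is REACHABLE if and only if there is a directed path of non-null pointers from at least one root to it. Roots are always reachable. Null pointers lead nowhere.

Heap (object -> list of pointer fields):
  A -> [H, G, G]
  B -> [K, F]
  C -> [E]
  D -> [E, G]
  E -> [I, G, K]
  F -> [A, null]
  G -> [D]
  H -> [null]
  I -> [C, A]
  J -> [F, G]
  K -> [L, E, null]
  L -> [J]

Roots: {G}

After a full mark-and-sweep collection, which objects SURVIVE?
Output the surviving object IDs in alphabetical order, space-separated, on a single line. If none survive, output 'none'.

Roots: G
Mark G: refs=D, marked=G
Mark D: refs=E G, marked=D G
Mark E: refs=I G K, marked=D E G
Mark I: refs=C A, marked=D E G I
Mark K: refs=L E null, marked=D E G I K
Mark C: refs=E, marked=C D E G I K
Mark A: refs=H G G, marked=A C D E G I K
Mark L: refs=J, marked=A C D E G I K L
Mark H: refs=null, marked=A C D E G H I K L
Mark J: refs=F G, marked=A C D E G H I J K L
Mark F: refs=A null, marked=A C D E F G H I J K L
Unmarked (collected): B

Answer: A C D E F G H I J K L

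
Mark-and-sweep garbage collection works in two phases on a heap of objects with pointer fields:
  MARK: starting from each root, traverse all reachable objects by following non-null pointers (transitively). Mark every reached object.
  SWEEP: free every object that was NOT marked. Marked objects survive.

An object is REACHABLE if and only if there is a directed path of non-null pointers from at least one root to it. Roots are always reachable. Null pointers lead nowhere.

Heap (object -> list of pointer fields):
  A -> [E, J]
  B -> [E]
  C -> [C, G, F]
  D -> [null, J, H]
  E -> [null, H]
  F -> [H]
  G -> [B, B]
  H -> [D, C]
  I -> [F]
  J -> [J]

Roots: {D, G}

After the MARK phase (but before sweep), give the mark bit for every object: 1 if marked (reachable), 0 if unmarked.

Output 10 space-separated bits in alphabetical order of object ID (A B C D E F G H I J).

Roots: D G
Mark D: refs=null J H, marked=D
Mark G: refs=B B, marked=D G
Mark J: refs=J, marked=D G J
Mark H: refs=D C, marked=D G H J
Mark B: refs=E, marked=B D G H J
Mark C: refs=C G F, marked=B C D G H J
Mark E: refs=null H, marked=B C D E G H J
Mark F: refs=H, marked=B C D E F G H J
Unmarked (collected): A I

Answer: 0 1 1 1 1 1 1 1 0 1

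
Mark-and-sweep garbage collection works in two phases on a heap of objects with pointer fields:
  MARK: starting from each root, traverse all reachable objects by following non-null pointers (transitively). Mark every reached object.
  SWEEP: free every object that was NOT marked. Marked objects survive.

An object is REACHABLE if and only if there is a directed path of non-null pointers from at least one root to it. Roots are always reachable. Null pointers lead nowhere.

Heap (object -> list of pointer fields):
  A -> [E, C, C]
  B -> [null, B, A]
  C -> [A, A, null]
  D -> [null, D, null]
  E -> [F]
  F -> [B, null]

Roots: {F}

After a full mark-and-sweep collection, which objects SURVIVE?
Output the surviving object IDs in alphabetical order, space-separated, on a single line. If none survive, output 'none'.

Roots: F
Mark F: refs=B null, marked=F
Mark B: refs=null B A, marked=B F
Mark A: refs=E C C, marked=A B F
Mark E: refs=F, marked=A B E F
Mark C: refs=A A null, marked=A B C E F
Unmarked (collected): D

Answer: A B C E F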